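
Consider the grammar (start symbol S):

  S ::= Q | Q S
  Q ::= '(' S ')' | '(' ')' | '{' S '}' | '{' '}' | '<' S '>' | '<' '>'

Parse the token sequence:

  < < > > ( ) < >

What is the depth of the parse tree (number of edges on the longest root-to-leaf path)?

4

[S [Q < [S [Q < >]] >] [S [Q ( )] [S [Q < >]]]]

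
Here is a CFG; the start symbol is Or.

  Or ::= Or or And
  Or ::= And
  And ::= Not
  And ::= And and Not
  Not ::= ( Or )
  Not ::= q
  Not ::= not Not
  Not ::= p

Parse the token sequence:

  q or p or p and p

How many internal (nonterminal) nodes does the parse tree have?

[Or [Or [Or [And [Not q]]] or [And [Not p]]] or [And [And [Not p]] and [Not p]]]

11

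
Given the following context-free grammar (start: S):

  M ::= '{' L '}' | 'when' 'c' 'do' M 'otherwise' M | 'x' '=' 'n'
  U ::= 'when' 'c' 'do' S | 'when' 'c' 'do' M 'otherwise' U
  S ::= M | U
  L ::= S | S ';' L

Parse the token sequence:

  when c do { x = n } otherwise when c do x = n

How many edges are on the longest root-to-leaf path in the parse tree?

[S [U when c do [M { [L [S [M x = n]]] }] otherwise [U when c do [S [M x = n]]]]]

6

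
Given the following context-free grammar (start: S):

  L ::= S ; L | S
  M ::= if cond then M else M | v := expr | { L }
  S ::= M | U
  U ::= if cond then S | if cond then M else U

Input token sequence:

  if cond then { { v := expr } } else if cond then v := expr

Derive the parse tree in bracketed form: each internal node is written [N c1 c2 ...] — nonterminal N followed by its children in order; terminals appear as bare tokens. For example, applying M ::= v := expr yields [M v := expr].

[S [U if cond then [M { [L [S [M { [L [S [M v := expr]]] }]]] }] else [U if cond then [S [M v := expr]]]]]

S
U
if cond then M else U
if cond then { L } else U
if cond then { S } else U
if cond then { M } else U
if cond then { { L } } else U
if cond then { { S } } else U
if cond then { { M } } else U
if cond then { { v := expr } } else U
if cond then { { v := expr } } else if cond then S
if cond then { { v := expr } } else if cond then M
if cond then { { v := expr } } else if cond then v := expr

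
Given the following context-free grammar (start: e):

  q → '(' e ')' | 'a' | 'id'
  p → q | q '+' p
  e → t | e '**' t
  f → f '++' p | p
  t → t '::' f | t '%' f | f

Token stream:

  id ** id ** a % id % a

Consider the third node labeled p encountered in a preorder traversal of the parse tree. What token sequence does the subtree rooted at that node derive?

a

[e [e [e [t [f [p [q id]]]]] ** [t [f [p [q id]]]]] ** [t [t [t [f [p [q a]]]] % [f [p [q id]]]] % [f [p [q a]]]]]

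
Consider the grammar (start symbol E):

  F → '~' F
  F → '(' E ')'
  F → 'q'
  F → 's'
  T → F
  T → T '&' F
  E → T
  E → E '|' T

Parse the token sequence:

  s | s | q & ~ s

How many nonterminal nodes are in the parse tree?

[E [E [E [T [F s]]] | [T [F s]]] | [T [T [F q]] & [F ~ [F s]]]]

12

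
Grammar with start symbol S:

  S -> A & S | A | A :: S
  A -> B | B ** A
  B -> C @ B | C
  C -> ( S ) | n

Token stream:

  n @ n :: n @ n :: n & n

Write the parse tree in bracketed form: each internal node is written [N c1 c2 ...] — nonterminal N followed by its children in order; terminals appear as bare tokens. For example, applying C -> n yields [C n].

S
A :: S
B :: S
C @ B :: S
n @ B :: S
n @ C :: S
n @ n :: S
n @ n :: A :: S
n @ n :: B :: S
n @ n :: C @ B :: S
n @ n :: n @ B :: S
n @ n :: n @ C :: S
n @ n :: n @ n :: S
n @ n :: n @ n :: A & S
n @ n :: n @ n :: B & S
n @ n :: n @ n :: C & S
n @ n :: n @ n :: n & S
n @ n :: n @ n :: n & A
n @ n :: n @ n :: n & B
n @ n :: n @ n :: n & C
n @ n :: n @ n :: n & n

[S [A [B [C n] @ [B [C n]]]] :: [S [A [B [C n] @ [B [C n]]]] :: [S [A [B [C n]]] & [S [A [B [C n]]]]]]]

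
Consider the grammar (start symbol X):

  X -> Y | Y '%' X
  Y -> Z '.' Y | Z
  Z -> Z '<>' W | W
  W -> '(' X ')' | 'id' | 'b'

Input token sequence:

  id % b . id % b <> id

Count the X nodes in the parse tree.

3

[X [Y [Z [W id]]] % [X [Y [Z [W b]] . [Y [Z [W id]]]] % [X [Y [Z [Z [W b]] <> [W id]]]]]]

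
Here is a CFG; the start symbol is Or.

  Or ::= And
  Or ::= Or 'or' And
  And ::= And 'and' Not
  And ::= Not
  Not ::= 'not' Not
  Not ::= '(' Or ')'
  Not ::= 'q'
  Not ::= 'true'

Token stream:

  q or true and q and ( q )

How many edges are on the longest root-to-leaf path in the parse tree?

6

[Or [Or [And [Not q]]] or [And [And [And [Not true]] and [Not q]] and [Not ( [Or [And [Not q]]] )]]]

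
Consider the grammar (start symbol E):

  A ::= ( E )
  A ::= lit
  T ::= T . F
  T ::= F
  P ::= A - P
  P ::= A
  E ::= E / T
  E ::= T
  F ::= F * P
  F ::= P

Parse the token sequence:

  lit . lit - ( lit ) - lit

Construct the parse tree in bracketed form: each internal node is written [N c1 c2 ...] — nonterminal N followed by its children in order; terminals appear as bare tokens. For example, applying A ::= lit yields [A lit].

E
T
T . F
F . F
P . F
A . F
lit . F
lit . P
lit . A - P
lit . lit - P
lit . lit - A - P
lit . lit - ( E ) - P
lit . lit - ( T ) - P
lit . lit - ( F ) - P
lit . lit - ( P ) - P
lit . lit - ( A ) - P
lit . lit - ( lit ) - P
lit . lit - ( lit ) - A
lit . lit - ( lit ) - lit

[E [T [T [F [P [A lit]]]] . [F [P [A lit] - [P [A ( [E [T [F [P [A lit]]]]] )] - [P [A lit]]]]]]]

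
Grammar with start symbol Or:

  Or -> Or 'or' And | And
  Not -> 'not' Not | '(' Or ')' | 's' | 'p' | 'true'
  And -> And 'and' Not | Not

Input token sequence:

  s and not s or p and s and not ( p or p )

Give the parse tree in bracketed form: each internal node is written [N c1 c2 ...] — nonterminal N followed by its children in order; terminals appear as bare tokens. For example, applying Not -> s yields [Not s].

Or
Or or And
And or And
And and Not or And
Not and Not or And
s and Not or And
s and not Not or And
s and not s or And
s and not s or And and Not
s and not s or And and Not and Not
s and not s or Not and Not and Not
s and not s or p and Not and Not
s and not s or p and s and Not
s and not s or p and s and not Not
s and not s or p and s and not ( Or )
s and not s or p and s and not ( Or or And )
s and not s or p and s and not ( And or And )
s and not s or p and s and not ( Not or And )
s and not s or p and s and not ( p or And )
s and not s or p and s and not ( p or Not )
s and not s or p and s and not ( p or p )

[Or [Or [And [And [Not s]] and [Not not [Not s]]]] or [And [And [And [Not p]] and [Not s]] and [Not not [Not ( [Or [Or [And [Not p]]] or [And [Not p]]] )]]]]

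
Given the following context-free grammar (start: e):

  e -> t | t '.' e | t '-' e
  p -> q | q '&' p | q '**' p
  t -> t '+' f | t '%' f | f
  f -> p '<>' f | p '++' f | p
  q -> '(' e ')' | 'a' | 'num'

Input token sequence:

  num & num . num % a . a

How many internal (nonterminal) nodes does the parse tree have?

[e [t [f [p [q num] & [p [q num]]]]] . [e [t [t [f [p [q num]]]] % [f [p [q a]]]] . [e [t [f [p [q a]]]]]]]

21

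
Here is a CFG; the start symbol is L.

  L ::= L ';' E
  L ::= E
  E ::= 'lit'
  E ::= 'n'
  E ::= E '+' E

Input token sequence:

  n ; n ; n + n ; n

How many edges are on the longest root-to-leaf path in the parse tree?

[L [L [L [L [E n]] ; [E n]] ; [E [E n] + [E n]]] ; [E n]]

5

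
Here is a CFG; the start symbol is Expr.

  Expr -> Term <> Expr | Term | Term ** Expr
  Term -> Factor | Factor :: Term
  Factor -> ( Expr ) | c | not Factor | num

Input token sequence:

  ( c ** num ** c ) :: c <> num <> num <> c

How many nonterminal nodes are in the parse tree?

[Expr [Term [Factor ( [Expr [Term [Factor c]] ** [Expr [Term [Factor num]] ** [Expr [Term [Factor c]]]]] )] :: [Term [Factor c]]] <> [Expr [Term [Factor num]] <> [Expr [Term [Factor num]] <> [Expr [Term [Factor c]]]]]]

23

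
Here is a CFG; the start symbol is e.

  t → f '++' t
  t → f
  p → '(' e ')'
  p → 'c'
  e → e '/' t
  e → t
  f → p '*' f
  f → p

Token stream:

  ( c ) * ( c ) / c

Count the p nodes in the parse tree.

[e [e [t [f [p ( [e [t [f [p c]]]] )] * [f [p ( [e [t [f [p c]]]] )]]]]] / [t [f [p c]]]]

5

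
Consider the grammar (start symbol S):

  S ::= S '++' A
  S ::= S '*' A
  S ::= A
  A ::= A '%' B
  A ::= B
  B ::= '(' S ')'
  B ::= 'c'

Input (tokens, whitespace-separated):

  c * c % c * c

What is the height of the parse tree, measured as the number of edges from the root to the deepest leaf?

5

[S [S [S [A [B c]]] * [A [A [B c]] % [B c]]] * [A [B c]]]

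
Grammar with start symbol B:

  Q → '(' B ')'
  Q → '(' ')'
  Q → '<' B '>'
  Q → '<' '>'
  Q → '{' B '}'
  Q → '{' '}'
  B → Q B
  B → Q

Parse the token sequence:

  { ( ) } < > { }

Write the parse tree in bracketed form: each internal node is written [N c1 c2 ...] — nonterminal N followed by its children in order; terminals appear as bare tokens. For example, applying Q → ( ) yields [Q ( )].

[B [Q { [B [Q ( )]] }] [B [Q < >] [B [Q { }]]]]

B
Q B
{ B } B
{ Q } B
{ ( ) } B
{ ( ) } Q B
{ ( ) } < > B
{ ( ) } < > Q
{ ( ) } < > { }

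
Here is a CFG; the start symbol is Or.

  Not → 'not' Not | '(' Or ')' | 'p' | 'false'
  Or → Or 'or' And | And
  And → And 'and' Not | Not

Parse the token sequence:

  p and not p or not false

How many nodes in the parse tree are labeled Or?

2

[Or [Or [And [And [Not p]] and [Not not [Not p]]]] or [And [Not not [Not false]]]]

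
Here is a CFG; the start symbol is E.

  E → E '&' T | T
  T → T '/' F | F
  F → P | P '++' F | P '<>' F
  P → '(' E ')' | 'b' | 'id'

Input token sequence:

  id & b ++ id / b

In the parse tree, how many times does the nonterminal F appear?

[E [E [T [F [P id]]]] & [T [T [F [P b] ++ [F [P id]]]] / [F [P b]]]]

4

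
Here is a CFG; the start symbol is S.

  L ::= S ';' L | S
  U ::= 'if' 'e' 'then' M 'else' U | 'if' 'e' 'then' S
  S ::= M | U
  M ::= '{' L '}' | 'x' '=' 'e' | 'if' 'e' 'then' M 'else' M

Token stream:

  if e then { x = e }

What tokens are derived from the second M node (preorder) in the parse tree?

x = e

[S [U if e then [S [M { [L [S [M x = e]]] }]]]]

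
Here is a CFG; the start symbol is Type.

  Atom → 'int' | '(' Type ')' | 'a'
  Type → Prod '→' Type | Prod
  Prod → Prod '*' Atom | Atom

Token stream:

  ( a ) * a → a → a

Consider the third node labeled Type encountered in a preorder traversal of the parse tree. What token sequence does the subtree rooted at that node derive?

[Type [Prod [Prod [Atom ( [Type [Prod [Atom a]]] )]] * [Atom a]] → [Type [Prod [Atom a]] → [Type [Prod [Atom a]]]]]

a → a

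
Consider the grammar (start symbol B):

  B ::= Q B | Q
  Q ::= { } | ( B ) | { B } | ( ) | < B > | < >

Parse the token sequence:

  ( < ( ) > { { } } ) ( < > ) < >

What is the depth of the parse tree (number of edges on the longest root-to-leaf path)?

7

[B [Q ( [B [Q < [B [Q ( )]] >] [B [Q { [B [Q { }]] }]]] )] [B [Q ( [B [Q < >]] )] [B [Q < >]]]]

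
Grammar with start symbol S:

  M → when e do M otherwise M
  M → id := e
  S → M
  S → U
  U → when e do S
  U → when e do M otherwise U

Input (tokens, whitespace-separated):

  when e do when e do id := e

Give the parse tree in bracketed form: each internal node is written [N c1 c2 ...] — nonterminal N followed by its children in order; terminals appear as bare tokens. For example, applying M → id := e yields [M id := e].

[S [U when e do [S [U when e do [S [M id := e]]]]]]

S
U
when e do S
when e do U
when e do when e do S
when e do when e do M
when e do when e do id := e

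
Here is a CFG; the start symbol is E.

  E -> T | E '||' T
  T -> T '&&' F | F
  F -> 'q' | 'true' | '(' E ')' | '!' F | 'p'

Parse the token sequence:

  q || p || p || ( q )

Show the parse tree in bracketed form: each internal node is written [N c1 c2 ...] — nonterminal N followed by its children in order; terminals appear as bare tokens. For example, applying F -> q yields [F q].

[E [E [E [E [T [F q]]] || [T [F p]]] || [T [F p]]] || [T [F ( [E [T [F q]]] )]]]

E
E || T
E || T || T
E || T || T || T
T || T || T || T
F || T || T || T
q || T || T || T
q || F || T || T
q || p || T || T
q || p || F || T
q || p || p || T
q || p || p || F
q || p || p || ( E )
q || p || p || ( T )
q || p || p || ( F )
q || p || p || ( q )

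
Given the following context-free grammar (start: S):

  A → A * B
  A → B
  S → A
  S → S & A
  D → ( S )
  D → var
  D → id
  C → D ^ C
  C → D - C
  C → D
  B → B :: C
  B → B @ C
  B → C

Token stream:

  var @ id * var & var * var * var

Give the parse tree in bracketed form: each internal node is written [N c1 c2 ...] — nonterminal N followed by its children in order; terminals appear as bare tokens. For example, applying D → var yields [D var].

[S [S [A [A [B [B [C [D var]]] @ [C [D id]]]] * [B [C [D var]]]]] & [A [A [A [B [C [D var]]]] * [B [C [D var]]]] * [B [C [D var]]]]]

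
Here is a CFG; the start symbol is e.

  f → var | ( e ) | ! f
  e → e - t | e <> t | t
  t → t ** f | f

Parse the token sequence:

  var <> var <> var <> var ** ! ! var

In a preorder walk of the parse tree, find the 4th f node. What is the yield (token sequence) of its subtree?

[e [e [e [e [t [f var]]] <> [t [f var]]] <> [t [f var]]] <> [t [t [f var]] ** [f ! [f ! [f var]]]]]

var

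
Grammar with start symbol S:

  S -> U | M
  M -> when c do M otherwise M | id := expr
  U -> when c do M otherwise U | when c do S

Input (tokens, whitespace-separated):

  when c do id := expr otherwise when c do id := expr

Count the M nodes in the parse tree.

[S [U when c do [M id := expr] otherwise [U when c do [S [M id := expr]]]]]

2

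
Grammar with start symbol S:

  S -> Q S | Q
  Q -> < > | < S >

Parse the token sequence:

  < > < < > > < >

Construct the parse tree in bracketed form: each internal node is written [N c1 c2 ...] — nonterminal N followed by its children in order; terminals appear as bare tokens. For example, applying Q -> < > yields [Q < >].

S
Q S
< > S
< > Q S
< > < S > S
< > < Q > S
< > < < > > S
< > < < > > Q
< > < < > > < >

[S [Q < >] [S [Q < [S [Q < >]] >] [S [Q < >]]]]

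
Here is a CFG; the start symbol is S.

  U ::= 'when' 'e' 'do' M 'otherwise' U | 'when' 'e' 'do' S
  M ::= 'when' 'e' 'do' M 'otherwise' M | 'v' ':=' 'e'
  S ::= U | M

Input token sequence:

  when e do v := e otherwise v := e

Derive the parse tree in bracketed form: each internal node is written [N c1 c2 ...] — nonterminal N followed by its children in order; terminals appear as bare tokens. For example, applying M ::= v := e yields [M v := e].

S
M
when e do M otherwise M
when e do v := e otherwise M
when e do v := e otherwise v := e

[S [M when e do [M v := e] otherwise [M v := e]]]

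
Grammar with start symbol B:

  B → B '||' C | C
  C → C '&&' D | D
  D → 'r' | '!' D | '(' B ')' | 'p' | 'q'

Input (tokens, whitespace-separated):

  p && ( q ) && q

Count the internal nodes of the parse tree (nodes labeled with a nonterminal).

[B [C [C [C [D p]] && [D ( [B [C [D q]]] )]] && [D q]]]

10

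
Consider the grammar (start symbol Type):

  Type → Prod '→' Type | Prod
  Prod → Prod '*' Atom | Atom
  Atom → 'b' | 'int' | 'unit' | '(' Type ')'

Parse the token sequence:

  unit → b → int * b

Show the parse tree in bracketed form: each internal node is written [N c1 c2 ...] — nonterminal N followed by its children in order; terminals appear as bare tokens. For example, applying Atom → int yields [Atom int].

[Type [Prod [Atom unit]] → [Type [Prod [Atom b]] → [Type [Prod [Prod [Atom int]] * [Atom b]]]]]

Type
Prod → Type
Atom → Type
unit → Type
unit → Prod → Type
unit → Atom → Type
unit → b → Type
unit → b → Prod
unit → b → Prod * Atom
unit → b → Atom * Atom
unit → b → int * Atom
unit → b → int * b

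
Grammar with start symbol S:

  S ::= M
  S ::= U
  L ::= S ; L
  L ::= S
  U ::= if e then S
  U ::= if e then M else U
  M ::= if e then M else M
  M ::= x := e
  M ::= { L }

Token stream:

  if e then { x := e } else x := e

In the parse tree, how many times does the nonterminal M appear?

[S [M if e then [M { [L [S [M x := e]]] }] else [M x := e]]]

4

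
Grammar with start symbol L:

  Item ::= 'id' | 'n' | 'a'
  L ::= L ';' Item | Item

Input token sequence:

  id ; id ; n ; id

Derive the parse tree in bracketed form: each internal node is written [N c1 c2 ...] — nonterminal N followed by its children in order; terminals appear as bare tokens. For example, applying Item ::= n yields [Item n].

L
L ; Item
L ; Item ; Item
L ; Item ; Item ; Item
Item ; Item ; Item ; Item
id ; Item ; Item ; Item
id ; id ; Item ; Item
id ; id ; n ; Item
id ; id ; n ; id

[L [L [L [L [Item id]] ; [Item id]] ; [Item n]] ; [Item id]]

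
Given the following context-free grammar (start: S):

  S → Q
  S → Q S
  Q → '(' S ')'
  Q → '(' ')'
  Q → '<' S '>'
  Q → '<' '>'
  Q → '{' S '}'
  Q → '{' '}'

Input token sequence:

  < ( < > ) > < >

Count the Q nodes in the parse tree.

4

[S [Q < [S [Q ( [S [Q < >]] )]] >] [S [Q < >]]]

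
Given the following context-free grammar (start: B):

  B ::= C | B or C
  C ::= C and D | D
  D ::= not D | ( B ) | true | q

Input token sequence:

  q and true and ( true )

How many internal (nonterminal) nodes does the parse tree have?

[B [C [C [C [D q]] and [D true]] and [D ( [B [C [D true]]] )]]]

10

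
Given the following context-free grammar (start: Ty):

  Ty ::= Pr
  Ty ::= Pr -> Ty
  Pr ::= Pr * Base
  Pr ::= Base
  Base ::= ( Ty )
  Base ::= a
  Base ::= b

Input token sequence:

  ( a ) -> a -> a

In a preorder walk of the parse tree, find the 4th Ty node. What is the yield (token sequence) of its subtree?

a

[Ty [Pr [Base ( [Ty [Pr [Base a]]] )]] -> [Ty [Pr [Base a]] -> [Ty [Pr [Base a]]]]]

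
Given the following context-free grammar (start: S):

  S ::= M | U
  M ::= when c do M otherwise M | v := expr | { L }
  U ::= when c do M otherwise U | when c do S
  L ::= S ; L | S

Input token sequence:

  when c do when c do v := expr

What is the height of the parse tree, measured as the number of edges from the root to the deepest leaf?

6

[S [U when c do [S [U when c do [S [M v := expr]]]]]]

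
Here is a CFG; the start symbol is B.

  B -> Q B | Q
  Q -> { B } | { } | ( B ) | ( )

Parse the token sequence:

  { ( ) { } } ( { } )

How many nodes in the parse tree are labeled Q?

5

[B [Q { [B [Q ( )] [B [Q { }]]] }] [B [Q ( [B [Q { }]] )]]]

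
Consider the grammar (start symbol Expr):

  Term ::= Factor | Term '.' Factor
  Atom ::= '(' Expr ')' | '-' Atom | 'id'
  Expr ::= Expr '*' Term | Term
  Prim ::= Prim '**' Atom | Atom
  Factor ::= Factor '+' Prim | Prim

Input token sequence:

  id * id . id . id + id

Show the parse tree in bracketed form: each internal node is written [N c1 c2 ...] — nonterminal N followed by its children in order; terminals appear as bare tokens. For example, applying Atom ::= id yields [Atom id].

Expr
Expr * Term
Term * Term
Factor * Term
Prim * Term
Atom * Term
id * Term
id * Term . Factor
id * Term . Factor . Factor
id * Factor . Factor . Factor
id * Prim . Factor . Factor
id * Atom . Factor . Factor
id * id . Factor . Factor
id * id . Prim . Factor
id * id . Atom . Factor
id * id . id . Factor
id * id . id . Factor + Prim
id * id . id . Prim + Prim
id * id . id . Atom + Prim
id * id . id . id + Prim
id * id . id . id + Atom
id * id . id . id + id

[Expr [Expr [Term [Factor [Prim [Atom id]]]]] * [Term [Term [Term [Factor [Prim [Atom id]]]] . [Factor [Prim [Atom id]]]] . [Factor [Factor [Prim [Atom id]]] + [Prim [Atom id]]]]]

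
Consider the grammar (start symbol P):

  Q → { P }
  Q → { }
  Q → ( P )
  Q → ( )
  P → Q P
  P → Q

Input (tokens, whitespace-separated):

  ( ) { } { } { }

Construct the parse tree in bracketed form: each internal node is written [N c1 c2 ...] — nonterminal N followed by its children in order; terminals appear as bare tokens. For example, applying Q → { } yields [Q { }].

P
Q P
( ) P
( ) Q P
( ) { } P
( ) { } Q P
( ) { } { } P
( ) { } { } Q
( ) { } { } { }

[P [Q ( )] [P [Q { }] [P [Q { }] [P [Q { }]]]]]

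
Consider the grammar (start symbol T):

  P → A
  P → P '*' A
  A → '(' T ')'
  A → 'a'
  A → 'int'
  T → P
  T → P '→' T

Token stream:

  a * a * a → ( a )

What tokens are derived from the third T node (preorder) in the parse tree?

a

[T [P [P [P [A a]] * [A a]] * [A a]] → [T [P [A ( [T [P [A a]]] )]]]]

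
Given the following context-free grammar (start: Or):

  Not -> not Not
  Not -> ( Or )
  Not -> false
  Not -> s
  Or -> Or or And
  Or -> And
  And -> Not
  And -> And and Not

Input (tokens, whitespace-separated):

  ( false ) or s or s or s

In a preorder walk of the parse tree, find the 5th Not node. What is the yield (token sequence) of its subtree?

s

[Or [Or [Or [Or [And [Not ( [Or [And [Not false]]] )]]] or [And [Not s]]] or [And [Not s]]] or [And [Not s]]]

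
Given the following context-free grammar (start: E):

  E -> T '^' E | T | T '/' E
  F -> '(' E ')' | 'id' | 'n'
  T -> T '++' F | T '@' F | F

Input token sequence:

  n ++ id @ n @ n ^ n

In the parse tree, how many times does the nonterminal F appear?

5

[E [T [T [T [T [F n]] ++ [F id]] @ [F n]] @ [F n]] ^ [E [T [F n]]]]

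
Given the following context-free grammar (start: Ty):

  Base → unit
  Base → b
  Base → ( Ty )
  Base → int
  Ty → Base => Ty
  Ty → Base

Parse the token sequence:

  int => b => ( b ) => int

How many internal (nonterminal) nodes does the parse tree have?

10

[Ty [Base int] => [Ty [Base b] => [Ty [Base ( [Ty [Base b]] )] => [Ty [Base int]]]]]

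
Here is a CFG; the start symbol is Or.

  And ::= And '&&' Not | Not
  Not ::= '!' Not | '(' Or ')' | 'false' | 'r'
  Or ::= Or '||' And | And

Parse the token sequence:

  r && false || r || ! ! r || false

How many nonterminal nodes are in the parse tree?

16

[Or [Or [Or [Or [And [And [Not r]] && [Not false]]] || [And [Not r]]] || [And [Not ! [Not ! [Not r]]]]] || [And [Not false]]]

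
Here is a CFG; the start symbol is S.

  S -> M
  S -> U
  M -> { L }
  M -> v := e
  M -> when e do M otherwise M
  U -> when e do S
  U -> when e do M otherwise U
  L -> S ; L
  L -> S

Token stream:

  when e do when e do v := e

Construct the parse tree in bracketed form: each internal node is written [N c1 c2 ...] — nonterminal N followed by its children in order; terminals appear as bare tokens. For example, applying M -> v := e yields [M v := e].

S
U
when e do S
when e do U
when e do when e do S
when e do when e do M
when e do when e do v := e

[S [U when e do [S [U when e do [S [M v := e]]]]]]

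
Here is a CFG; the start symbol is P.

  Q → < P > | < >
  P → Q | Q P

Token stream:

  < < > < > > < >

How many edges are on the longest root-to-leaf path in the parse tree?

[P [Q < [P [Q < >] [P [Q < >]]] >] [P [Q < >]]]

5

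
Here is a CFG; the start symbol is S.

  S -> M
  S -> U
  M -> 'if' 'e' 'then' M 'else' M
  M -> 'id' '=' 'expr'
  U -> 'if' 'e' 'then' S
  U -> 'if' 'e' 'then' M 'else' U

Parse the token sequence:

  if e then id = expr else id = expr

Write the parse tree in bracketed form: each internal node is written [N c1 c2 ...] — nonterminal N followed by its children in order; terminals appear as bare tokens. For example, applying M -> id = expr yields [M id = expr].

[S [M if e then [M id = expr] else [M id = expr]]]

S
M
if e then M else M
if e then id = expr else M
if e then id = expr else id = expr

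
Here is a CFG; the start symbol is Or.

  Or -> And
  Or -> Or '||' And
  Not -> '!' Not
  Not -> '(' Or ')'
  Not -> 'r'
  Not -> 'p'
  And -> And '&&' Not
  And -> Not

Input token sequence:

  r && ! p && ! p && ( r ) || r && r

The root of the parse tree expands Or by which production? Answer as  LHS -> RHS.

Or -> Or '||' And

[Or [Or [And [And [And [And [Not r]] && [Not ! [Not p]]] && [Not ! [Not p]]] && [Not ( [Or [And [Not r]]] )]]] || [And [And [Not r]] && [Not r]]]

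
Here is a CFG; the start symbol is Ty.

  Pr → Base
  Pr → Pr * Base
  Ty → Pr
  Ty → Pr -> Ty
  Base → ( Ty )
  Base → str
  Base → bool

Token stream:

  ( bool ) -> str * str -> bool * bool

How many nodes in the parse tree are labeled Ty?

[Ty [Pr [Base ( [Ty [Pr [Base bool]]] )]] -> [Ty [Pr [Pr [Base str]] * [Base str]] -> [Ty [Pr [Pr [Base bool]] * [Base bool]]]]]

4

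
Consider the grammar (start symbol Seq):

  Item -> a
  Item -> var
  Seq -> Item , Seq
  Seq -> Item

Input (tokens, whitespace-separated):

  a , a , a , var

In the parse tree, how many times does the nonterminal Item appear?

[Seq [Item a] , [Seq [Item a] , [Seq [Item a] , [Seq [Item var]]]]]

4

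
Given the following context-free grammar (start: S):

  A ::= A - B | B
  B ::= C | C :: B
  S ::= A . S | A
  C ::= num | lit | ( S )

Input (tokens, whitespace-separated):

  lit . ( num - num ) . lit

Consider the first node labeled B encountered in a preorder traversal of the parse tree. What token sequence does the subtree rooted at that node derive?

[S [A [B [C lit]]] . [S [A [B [C ( [S [A [A [B [C num]]] - [B [C num]]]] )]]] . [S [A [B [C lit]]]]]]

lit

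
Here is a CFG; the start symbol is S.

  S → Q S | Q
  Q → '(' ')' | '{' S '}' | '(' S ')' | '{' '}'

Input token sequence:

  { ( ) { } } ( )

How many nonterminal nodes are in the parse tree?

8

[S [Q { [S [Q ( )] [S [Q { }]]] }] [S [Q ( )]]]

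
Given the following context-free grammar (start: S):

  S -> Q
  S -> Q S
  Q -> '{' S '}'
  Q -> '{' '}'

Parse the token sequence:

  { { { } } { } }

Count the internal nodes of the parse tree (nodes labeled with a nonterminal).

8

[S [Q { [S [Q { [S [Q { }]] }] [S [Q { }]]] }]]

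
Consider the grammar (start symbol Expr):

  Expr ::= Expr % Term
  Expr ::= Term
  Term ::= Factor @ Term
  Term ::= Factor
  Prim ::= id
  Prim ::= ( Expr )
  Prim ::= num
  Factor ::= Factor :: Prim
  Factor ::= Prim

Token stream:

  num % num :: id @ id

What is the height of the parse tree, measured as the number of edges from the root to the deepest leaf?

5

[Expr [Expr [Term [Factor [Prim num]]]] % [Term [Factor [Factor [Prim num]] :: [Prim id]] @ [Term [Factor [Prim id]]]]]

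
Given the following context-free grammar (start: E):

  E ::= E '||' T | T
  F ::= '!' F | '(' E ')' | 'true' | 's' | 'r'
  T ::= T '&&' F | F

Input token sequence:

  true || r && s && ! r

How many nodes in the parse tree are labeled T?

4

[E [E [T [F true]]] || [T [T [T [F r]] && [F s]] && [F ! [F r]]]]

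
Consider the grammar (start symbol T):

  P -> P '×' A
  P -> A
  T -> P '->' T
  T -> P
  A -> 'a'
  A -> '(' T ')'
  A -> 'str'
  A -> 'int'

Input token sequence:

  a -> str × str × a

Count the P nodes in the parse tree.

4

[T [P [A a]] -> [T [P [P [P [A str]] × [A str]] × [A a]]]]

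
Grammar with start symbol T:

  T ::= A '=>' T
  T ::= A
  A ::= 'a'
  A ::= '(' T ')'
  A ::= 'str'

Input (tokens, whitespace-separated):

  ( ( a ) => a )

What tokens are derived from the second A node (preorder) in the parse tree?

( a )

[T [A ( [T [A ( [T [A a]] )] => [T [A a]]] )]]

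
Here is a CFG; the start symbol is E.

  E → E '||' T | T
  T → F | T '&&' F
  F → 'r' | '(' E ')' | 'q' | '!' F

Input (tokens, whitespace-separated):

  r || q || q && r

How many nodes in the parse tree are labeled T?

4

[E [E [E [T [F r]]] || [T [F q]]] || [T [T [F q]] && [F r]]]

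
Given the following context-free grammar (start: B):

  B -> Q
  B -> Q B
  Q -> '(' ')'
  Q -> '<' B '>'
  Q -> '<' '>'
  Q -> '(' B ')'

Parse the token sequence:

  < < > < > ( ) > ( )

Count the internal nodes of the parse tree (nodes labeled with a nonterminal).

[B [Q < [B [Q < >] [B [Q < >] [B [Q ( )]]]] >] [B [Q ( )]]]

10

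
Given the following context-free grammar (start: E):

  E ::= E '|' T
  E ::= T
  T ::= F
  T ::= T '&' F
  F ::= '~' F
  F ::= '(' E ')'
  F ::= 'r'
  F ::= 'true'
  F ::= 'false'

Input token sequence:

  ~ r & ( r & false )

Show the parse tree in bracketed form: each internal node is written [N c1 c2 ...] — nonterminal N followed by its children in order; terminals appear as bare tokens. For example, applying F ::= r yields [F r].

[E [T [T [F ~ [F r]]] & [F ( [E [T [T [F r]] & [F false]]] )]]]

E
T
T & F
F & F
~ F & F
~ r & F
~ r & ( E )
~ r & ( T )
~ r & ( T & F )
~ r & ( F & F )
~ r & ( r & F )
~ r & ( r & false )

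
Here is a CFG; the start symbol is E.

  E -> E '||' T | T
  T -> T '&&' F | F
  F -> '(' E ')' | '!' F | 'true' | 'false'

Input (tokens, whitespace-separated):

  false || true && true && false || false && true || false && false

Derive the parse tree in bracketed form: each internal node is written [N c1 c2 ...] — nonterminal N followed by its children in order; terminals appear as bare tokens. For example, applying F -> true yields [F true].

[E [E [E [E [T [F false]]] || [T [T [T [F true]] && [F true]] && [F false]]] || [T [T [F false]] && [F true]]] || [T [T [F false]] && [F false]]]

E
E || T
E || T || T
E || T || T || T
T || T || T || T
F || T || T || T
false || T || T || T
false || T && F || T || T
false || T && F && F || T || T
false || F && F && F || T || T
false || true && F && F || T || T
false || true && true && F || T || T
false || true && true && false || T || T
false || true && true && false || T && F || T
false || true && true && false || F && F || T
false || true && true && false || false && F || T
false || true && true && false || false && true || T
false || true && true && false || false && true || T && F
false || true && true && false || false && true || F && F
false || true && true && false || false && true || false && F
false || true && true && false || false && true || false && false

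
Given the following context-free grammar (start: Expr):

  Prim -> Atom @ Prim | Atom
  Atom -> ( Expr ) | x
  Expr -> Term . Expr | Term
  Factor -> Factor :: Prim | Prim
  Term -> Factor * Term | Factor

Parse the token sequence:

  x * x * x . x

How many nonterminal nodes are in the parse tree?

18

[Expr [Term [Factor [Prim [Atom x]]] * [Term [Factor [Prim [Atom x]]] * [Term [Factor [Prim [Atom x]]]]]] . [Expr [Term [Factor [Prim [Atom x]]]]]]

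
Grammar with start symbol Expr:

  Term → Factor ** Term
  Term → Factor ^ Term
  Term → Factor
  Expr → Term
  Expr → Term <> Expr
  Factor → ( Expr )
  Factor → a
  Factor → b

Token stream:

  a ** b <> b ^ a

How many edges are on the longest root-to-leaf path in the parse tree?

[Expr [Term [Factor a] ** [Term [Factor b]]] <> [Expr [Term [Factor b] ^ [Term [Factor a]]]]]

5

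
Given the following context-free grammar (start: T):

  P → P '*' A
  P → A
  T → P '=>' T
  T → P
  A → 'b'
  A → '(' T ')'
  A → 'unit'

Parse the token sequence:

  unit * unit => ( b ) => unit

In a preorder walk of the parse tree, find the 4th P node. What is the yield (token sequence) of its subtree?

b

[T [P [P [A unit]] * [A unit]] => [T [P [A ( [T [P [A b]]] )]] => [T [P [A unit]]]]]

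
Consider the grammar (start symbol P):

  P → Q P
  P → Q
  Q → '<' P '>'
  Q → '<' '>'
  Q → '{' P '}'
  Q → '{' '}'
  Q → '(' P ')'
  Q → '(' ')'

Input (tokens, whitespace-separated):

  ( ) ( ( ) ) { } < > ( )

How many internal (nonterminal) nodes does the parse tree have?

[P [Q ( )] [P [Q ( [P [Q ( )]] )] [P [Q { }] [P [Q < >] [P [Q ( )]]]]]]

12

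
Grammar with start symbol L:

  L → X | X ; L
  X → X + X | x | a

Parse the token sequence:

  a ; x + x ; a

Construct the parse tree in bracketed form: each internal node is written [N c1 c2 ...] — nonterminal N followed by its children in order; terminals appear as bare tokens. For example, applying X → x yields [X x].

L
X ; L
a ; L
a ; X ; L
a ; X + X ; L
a ; x + X ; L
a ; x + x ; L
a ; x + x ; X
a ; x + x ; a

[L [X a] ; [L [X [X x] + [X x]] ; [L [X a]]]]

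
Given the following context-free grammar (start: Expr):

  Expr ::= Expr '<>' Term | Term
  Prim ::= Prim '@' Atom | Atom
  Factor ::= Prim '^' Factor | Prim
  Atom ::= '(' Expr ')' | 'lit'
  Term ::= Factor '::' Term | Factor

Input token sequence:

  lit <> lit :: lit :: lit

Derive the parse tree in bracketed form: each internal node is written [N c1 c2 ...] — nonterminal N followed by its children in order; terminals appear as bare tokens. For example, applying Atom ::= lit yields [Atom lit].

[Expr [Expr [Term [Factor [Prim [Atom lit]]]]] <> [Term [Factor [Prim [Atom lit]]] :: [Term [Factor [Prim [Atom lit]]] :: [Term [Factor [Prim [Atom lit]]]]]]]

Expr
Expr <> Term
Term <> Term
Factor <> Term
Prim <> Term
Atom <> Term
lit <> Term
lit <> Factor :: Term
lit <> Prim :: Term
lit <> Atom :: Term
lit <> lit :: Term
lit <> lit :: Factor :: Term
lit <> lit :: Prim :: Term
lit <> lit :: Atom :: Term
lit <> lit :: lit :: Term
lit <> lit :: lit :: Factor
lit <> lit :: lit :: Prim
lit <> lit :: lit :: Atom
lit <> lit :: lit :: lit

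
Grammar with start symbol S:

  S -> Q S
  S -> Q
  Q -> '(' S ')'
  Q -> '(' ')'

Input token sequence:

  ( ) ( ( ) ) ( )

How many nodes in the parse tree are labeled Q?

[S [Q ( )] [S [Q ( [S [Q ( )]] )] [S [Q ( )]]]]

4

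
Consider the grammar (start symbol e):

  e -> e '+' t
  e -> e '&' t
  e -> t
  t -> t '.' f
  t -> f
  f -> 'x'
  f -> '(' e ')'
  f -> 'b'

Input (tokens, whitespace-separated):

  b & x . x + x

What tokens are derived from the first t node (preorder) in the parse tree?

[e [e [e [t [f b]]] & [t [t [f x]] . [f x]]] + [t [f x]]]

b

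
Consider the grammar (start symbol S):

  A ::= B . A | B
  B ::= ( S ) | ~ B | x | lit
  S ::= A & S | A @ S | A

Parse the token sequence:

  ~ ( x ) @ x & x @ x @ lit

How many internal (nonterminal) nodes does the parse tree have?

19

[S [A [B ~ [B ( [S [A [B x]]] )]]] @ [S [A [B x]] & [S [A [B x]] @ [S [A [B x]] @ [S [A [B lit]]]]]]]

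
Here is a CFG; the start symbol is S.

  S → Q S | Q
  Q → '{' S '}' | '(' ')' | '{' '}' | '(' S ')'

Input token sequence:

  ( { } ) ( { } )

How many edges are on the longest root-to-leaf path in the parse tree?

[S [Q ( [S [Q { }]] )] [S [Q ( [S [Q { }]] )]]]

5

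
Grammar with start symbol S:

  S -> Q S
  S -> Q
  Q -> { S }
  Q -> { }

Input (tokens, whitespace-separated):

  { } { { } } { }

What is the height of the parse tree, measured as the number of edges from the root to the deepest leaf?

5

[S [Q { }] [S [Q { [S [Q { }]] }] [S [Q { }]]]]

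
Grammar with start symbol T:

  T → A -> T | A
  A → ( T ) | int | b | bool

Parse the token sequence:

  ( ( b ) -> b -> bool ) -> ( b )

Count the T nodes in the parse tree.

[T [A ( [T [A ( [T [A b]] )] -> [T [A b] -> [T [A bool]]]] )] -> [T [A ( [T [A b]] )]]]

7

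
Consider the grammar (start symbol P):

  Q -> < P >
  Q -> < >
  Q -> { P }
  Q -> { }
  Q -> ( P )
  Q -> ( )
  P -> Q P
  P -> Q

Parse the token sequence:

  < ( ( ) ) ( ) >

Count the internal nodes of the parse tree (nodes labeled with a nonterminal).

[P [Q < [P [Q ( [P [Q ( )]] )] [P [Q ( )]]] >]]

8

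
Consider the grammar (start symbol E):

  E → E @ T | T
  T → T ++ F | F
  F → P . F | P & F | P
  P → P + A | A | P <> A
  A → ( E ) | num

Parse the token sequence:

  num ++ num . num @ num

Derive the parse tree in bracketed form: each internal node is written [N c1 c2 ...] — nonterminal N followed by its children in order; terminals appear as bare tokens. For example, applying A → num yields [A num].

E
E @ T
T @ T
T ++ F @ T
F ++ F @ T
P ++ F @ T
A ++ F @ T
num ++ F @ T
num ++ P . F @ T
num ++ A . F @ T
num ++ num . F @ T
num ++ num . P @ T
num ++ num . A @ T
num ++ num . num @ T
num ++ num . num @ F
num ++ num . num @ P
num ++ num . num @ A
num ++ num . num @ num

[E [E [T [T [F [P [A num]]]] ++ [F [P [A num]] . [F [P [A num]]]]]] @ [T [F [P [A num]]]]]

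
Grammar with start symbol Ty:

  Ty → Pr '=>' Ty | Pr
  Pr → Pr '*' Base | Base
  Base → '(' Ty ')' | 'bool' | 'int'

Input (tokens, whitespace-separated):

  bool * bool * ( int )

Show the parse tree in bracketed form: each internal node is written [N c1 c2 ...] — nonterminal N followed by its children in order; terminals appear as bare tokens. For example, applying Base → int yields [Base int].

[Ty [Pr [Pr [Pr [Base bool]] * [Base bool]] * [Base ( [Ty [Pr [Base int]]] )]]]

Ty
Pr
Pr * Base
Pr * Base * Base
Base * Base * Base
bool * Base * Base
bool * bool * Base
bool * bool * ( Ty )
bool * bool * ( Pr )
bool * bool * ( Base )
bool * bool * ( int )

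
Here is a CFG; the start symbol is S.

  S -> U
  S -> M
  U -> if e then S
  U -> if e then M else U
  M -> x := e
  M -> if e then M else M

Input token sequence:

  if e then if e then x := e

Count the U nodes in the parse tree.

[S [U if e then [S [U if e then [S [M x := e]]]]]]

2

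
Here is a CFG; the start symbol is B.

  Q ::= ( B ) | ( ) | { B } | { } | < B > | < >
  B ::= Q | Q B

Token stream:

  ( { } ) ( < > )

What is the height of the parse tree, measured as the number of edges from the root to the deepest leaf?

[B [Q ( [B [Q { }]] )] [B [Q ( [B [Q < >]] )]]]

5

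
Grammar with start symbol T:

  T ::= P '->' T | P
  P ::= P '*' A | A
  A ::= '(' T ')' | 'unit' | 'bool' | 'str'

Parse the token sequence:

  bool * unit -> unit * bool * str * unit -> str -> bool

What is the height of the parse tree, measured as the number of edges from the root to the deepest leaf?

7

[T [P [P [A bool]] * [A unit]] -> [T [P [P [P [P [A unit]] * [A bool]] * [A str]] * [A unit]] -> [T [P [A str]] -> [T [P [A bool]]]]]]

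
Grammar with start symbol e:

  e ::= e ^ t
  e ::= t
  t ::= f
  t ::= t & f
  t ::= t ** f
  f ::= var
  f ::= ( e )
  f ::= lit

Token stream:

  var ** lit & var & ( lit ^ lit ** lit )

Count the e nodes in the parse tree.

3

[e [t [t [t [t [f var]] ** [f lit]] & [f var]] & [f ( [e [e [t [f lit]]] ^ [t [t [f lit]] ** [f lit]]] )]]]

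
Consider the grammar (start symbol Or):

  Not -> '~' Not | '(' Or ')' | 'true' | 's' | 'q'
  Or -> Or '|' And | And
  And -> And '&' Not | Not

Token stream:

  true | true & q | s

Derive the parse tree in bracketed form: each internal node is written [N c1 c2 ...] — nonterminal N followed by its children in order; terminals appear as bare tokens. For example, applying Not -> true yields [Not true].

[Or [Or [Or [And [Not true]]] | [And [And [Not true]] & [Not q]]] | [And [Not s]]]

Or
Or | And
Or | And | And
And | And | And
Not | And | And
true | And | And
true | And & Not | And
true | Not & Not | And
true | true & Not | And
true | true & q | And
true | true & q | Not
true | true & q | s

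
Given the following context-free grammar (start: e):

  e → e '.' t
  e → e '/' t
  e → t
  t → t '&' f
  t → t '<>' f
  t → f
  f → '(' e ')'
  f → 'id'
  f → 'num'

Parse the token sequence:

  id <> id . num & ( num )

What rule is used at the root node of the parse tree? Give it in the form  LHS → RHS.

[e [e [t [t [f id]] <> [f id]]] . [t [t [f num]] & [f ( [e [t [f num]]] )]]]

e → e '.' t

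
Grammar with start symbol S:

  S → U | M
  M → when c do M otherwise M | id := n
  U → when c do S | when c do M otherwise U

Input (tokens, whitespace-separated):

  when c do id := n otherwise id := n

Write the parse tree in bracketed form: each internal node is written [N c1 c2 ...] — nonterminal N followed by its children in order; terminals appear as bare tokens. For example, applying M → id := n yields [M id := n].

[S [M when c do [M id := n] otherwise [M id := n]]]

S
M
when c do M otherwise M
when c do id := n otherwise M
when c do id := n otherwise id := n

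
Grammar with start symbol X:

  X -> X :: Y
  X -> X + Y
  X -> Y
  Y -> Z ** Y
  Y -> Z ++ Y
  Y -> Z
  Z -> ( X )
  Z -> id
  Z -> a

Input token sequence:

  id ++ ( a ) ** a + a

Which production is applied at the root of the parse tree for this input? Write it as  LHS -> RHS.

[X [X [Y [Z id] ++ [Y [Z ( [X [Y [Z a]]] )] ** [Y [Z a]]]]] + [Y [Z a]]]

X -> X + Y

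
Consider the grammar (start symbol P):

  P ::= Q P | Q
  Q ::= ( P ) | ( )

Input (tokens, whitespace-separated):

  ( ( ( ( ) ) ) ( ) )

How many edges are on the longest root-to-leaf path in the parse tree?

8

[P [Q ( [P [Q ( [P [Q ( [P [Q ( )]] )]] )] [P [Q ( )]]] )]]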